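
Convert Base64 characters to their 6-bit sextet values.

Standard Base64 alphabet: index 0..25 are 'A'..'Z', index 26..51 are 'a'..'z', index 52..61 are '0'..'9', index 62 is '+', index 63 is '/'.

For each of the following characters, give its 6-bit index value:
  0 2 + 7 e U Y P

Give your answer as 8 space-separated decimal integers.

Answer: 52 54 62 59 30 20 24 15

Derivation:
'0': 0..9 range, 52 + ord('0') − ord('0') = 52
'2': 0..9 range, 52 + ord('2') − ord('0') = 54
'+': index 62
'7': 0..9 range, 52 + ord('7') − ord('0') = 59
'e': a..z range, 26 + ord('e') − ord('a') = 30
'U': A..Z range, ord('U') − ord('A') = 20
'Y': A..Z range, ord('Y') − ord('A') = 24
'P': A..Z range, ord('P') − ord('A') = 15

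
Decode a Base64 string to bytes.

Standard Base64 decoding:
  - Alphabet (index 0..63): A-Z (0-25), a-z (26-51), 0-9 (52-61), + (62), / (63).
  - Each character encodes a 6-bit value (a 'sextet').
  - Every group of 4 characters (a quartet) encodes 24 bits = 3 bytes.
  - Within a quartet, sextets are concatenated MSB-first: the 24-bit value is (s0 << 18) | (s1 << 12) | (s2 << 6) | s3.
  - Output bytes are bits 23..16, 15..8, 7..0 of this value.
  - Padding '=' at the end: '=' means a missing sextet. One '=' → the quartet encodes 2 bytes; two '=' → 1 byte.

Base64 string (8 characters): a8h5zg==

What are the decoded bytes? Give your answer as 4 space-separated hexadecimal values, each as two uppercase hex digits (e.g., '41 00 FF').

Answer: 6B C8 79 CE

Derivation:
After char 0 ('a'=26): chars_in_quartet=1 acc=0x1A bytes_emitted=0
After char 1 ('8'=60): chars_in_quartet=2 acc=0x6BC bytes_emitted=0
After char 2 ('h'=33): chars_in_quartet=3 acc=0x1AF21 bytes_emitted=0
After char 3 ('5'=57): chars_in_quartet=4 acc=0x6BC879 -> emit 6B C8 79, reset; bytes_emitted=3
After char 4 ('z'=51): chars_in_quartet=1 acc=0x33 bytes_emitted=3
After char 5 ('g'=32): chars_in_quartet=2 acc=0xCE0 bytes_emitted=3
Padding '==': partial quartet acc=0xCE0 -> emit CE; bytes_emitted=4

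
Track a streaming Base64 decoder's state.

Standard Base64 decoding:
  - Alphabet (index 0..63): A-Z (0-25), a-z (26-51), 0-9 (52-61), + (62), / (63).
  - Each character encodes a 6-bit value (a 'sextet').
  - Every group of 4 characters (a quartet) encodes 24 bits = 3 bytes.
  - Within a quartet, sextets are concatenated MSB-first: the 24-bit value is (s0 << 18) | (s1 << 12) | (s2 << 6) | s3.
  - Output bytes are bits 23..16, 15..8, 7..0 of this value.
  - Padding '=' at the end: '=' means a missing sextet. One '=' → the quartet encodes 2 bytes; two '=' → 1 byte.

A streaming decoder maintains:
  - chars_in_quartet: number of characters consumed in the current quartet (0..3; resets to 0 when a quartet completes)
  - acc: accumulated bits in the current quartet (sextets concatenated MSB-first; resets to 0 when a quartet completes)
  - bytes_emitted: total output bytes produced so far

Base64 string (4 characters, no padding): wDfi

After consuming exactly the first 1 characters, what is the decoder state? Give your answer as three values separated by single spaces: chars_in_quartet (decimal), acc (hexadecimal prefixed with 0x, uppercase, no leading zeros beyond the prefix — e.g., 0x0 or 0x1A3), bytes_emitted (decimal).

Answer: 1 0x30 0

Derivation:
After char 0 ('w'=48): chars_in_quartet=1 acc=0x30 bytes_emitted=0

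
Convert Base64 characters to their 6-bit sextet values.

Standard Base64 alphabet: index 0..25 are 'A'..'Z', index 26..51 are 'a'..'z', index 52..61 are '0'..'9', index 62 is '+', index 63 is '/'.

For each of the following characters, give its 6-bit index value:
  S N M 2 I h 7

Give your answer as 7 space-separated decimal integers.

'S': A..Z range, ord('S') − ord('A') = 18
'N': A..Z range, ord('N') − ord('A') = 13
'M': A..Z range, ord('M') − ord('A') = 12
'2': 0..9 range, 52 + ord('2') − ord('0') = 54
'I': A..Z range, ord('I') − ord('A') = 8
'h': a..z range, 26 + ord('h') − ord('a') = 33
'7': 0..9 range, 52 + ord('7') − ord('0') = 59

Answer: 18 13 12 54 8 33 59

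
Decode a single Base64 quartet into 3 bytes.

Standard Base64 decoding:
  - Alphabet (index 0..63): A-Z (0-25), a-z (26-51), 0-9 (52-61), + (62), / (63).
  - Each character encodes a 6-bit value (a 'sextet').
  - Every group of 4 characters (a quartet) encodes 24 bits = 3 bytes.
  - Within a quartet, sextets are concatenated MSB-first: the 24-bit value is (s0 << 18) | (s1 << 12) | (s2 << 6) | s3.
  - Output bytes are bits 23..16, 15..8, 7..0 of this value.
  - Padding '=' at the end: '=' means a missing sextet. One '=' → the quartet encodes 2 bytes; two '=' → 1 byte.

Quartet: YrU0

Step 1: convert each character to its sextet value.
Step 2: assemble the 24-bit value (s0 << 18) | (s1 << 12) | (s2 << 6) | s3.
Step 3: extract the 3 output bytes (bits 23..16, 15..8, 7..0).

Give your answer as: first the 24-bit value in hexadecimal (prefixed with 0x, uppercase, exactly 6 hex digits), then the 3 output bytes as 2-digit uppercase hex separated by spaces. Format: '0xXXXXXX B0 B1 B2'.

Sextets: Y=24, r=43, U=20, 0=52
24-bit: (24<<18) | (43<<12) | (20<<6) | 52
      = 0x600000 | 0x02B000 | 0x000500 | 0x000034
      = 0x62B534
Bytes: (v>>16)&0xFF=62, (v>>8)&0xFF=B5, v&0xFF=34

Answer: 0x62B534 62 B5 34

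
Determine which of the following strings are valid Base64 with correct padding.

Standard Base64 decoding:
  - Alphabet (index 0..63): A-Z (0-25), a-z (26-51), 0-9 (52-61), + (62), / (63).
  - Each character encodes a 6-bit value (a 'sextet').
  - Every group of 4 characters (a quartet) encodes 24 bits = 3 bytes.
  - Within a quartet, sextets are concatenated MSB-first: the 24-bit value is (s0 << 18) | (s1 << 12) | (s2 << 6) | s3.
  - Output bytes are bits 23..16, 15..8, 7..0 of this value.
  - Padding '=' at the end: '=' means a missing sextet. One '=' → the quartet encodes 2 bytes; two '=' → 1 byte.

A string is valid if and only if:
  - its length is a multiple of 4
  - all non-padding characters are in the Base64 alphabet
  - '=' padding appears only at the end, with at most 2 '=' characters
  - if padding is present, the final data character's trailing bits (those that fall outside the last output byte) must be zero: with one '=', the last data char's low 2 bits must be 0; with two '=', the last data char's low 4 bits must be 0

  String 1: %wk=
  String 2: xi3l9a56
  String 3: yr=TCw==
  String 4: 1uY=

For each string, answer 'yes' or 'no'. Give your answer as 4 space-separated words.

String 1: '%wk=' → invalid (bad char(s): ['%'])
String 2: 'xi3l9a56' → valid
String 3: 'yr=TCw==' → invalid (bad char(s): ['=']; '=' in middle)
String 4: '1uY=' → valid

Answer: no yes no yes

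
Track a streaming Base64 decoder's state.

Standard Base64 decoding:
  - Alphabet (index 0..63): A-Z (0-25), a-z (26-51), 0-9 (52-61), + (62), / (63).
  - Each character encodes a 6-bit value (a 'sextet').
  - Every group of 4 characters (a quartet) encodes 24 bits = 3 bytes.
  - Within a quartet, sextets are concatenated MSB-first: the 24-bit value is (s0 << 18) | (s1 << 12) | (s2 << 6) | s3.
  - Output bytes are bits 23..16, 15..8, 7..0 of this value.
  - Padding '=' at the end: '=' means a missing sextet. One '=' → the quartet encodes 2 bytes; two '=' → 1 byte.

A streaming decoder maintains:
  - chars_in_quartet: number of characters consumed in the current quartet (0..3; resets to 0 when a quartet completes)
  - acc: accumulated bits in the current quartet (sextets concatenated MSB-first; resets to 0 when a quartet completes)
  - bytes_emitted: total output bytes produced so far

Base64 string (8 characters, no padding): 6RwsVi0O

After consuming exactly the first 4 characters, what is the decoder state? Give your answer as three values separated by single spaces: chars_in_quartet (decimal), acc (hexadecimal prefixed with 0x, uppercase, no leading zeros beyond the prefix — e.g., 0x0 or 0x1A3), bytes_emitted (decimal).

After char 0 ('6'=58): chars_in_quartet=1 acc=0x3A bytes_emitted=0
After char 1 ('R'=17): chars_in_quartet=2 acc=0xE91 bytes_emitted=0
After char 2 ('w'=48): chars_in_quartet=3 acc=0x3A470 bytes_emitted=0
After char 3 ('s'=44): chars_in_quartet=4 acc=0xE91C2C -> emit E9 1C 2C, reset; bytes_emitted=3

Answer: 0 0x0 3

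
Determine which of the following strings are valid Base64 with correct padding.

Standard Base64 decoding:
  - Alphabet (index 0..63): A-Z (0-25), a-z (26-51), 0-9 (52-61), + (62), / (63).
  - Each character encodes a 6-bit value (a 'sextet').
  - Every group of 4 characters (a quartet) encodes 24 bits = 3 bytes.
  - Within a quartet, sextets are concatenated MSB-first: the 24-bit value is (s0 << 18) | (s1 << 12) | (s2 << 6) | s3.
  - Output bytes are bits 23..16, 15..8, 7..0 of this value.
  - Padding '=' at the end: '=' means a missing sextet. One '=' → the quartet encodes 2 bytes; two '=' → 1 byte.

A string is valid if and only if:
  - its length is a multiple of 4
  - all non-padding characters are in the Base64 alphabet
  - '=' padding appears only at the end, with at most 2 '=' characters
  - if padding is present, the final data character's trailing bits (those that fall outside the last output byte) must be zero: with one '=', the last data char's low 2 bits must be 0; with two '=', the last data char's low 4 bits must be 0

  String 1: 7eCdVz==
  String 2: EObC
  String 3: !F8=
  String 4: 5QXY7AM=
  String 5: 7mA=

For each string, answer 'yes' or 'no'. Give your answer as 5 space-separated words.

String 1: '7eCdVz==' → invalid (bad trailing bits)
String 2: 'EObC' → valid
String 3: '!F8=' → invalid (bad char(s): ['!'])
String 4: '5QXY7AM=' → valid
String 5: '7mA=' → valid

Answer: no yes no yes yes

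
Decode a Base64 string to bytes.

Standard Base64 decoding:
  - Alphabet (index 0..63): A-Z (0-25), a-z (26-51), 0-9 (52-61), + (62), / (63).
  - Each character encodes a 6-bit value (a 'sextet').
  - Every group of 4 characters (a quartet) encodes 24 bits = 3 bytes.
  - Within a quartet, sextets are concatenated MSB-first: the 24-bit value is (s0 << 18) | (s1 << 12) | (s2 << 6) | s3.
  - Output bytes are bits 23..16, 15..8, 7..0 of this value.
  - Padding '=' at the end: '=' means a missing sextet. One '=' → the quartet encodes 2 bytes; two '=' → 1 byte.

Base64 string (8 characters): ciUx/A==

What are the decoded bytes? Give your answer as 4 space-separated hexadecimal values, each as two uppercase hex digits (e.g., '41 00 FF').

After char 0 ('c'=28): chars_in_quartet=1 acc=0x1C bytes_emitted=0
After char 1 ('i'=34): chars_in_quartet=2 acc=0x722 bytes_emitted=0
After char 2 ('U'=20): chars_in_quartet=3 acc=0x1C894 bytes_emitted=0
After char 3 ('x'=49): chars_in_quartet=4 acc=0x722531 -> emit 72 25 31, reset; bytes_emitted=3
After char 4 ('/'=63): chars_in_quartet=1 acc=0x3F bytes_emitted=3
After char 5 ('A'=0): chars_in_quartet=2 acc=0xFC0 bytes_emitted=3
Padding '==': partial quartet acc=0xFC0 -> emit FC; bytes_emitted=4

Answer: 72 25 31 FC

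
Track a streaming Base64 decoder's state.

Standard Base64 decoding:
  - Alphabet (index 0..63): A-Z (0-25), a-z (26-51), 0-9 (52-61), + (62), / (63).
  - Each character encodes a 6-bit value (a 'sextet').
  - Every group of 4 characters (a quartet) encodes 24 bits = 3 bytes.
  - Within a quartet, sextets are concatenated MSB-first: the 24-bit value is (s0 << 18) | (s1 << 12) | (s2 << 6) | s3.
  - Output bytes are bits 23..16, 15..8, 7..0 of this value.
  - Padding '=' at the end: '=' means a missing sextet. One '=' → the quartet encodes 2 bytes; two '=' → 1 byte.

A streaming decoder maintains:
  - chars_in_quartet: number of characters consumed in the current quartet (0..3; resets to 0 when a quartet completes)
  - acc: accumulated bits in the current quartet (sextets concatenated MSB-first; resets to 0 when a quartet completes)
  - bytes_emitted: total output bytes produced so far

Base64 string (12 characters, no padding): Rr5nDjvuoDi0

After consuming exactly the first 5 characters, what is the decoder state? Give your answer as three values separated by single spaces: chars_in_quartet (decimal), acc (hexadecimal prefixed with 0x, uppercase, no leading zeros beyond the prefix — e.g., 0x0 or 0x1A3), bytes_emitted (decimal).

After char 0 ('R'=17): chars_in_quartet=1 acc=0x11 bytes_emitted=0
After char 1 ('r'=43): chars_in_quartet=2 acc=0x46B bytes_emitted=0
After char 2 ('5'=57): chars_in_quartet=3 acc=0x11AF9 bytes_emitted=0
After char 3 ('n'=39): chars_in_quartet=4 acc=0x46BE67 -> emit 46 BE 67, reset; bytes_emitted=3
After char 4 ('D'=3): chars_in_quartet=1 acc=0x3 bytes_emitted=3

Answer: 1 0x3 3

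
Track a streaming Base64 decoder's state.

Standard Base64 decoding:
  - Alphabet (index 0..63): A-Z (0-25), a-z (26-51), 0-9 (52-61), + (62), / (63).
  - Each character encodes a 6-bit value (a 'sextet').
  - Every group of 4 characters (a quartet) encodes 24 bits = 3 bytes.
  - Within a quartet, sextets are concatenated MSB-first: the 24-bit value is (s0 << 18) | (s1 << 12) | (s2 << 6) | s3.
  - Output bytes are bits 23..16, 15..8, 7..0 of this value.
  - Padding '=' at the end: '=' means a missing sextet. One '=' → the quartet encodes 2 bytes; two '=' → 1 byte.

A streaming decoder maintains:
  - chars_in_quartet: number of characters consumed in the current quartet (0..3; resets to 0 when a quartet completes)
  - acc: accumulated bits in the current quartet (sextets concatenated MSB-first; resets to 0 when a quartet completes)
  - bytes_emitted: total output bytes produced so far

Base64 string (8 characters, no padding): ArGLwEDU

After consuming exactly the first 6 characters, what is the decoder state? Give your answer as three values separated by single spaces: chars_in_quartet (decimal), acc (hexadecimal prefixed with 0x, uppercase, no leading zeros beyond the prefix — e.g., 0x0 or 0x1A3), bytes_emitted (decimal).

Answer: 2 0xC04 3

Derivation:
After char 0 ('A'=0): chars_in_quartet=1 acc=0x0 bytes_emitted=0
After char 1 ('r'=43): chars_in_quartet=2 acc=0x2B bytes_emitted=0
After char 2 ('G'=6): chars_in_quartet=3 acc=0xAC6 bytes_emitted=0
After char 3 ('L'=11): chars_in_quartet=4 acc=0x2B18B -> emit 02 B1 8B, reset; bytes_emitted=3
After char 4 ('w'=48): chars_in_quartet=1 acc=0x30 bytes_emitted=3
After char 5 ('E'=4): chars_in_quartet=2 acc=0xC04 bytes_emitted=3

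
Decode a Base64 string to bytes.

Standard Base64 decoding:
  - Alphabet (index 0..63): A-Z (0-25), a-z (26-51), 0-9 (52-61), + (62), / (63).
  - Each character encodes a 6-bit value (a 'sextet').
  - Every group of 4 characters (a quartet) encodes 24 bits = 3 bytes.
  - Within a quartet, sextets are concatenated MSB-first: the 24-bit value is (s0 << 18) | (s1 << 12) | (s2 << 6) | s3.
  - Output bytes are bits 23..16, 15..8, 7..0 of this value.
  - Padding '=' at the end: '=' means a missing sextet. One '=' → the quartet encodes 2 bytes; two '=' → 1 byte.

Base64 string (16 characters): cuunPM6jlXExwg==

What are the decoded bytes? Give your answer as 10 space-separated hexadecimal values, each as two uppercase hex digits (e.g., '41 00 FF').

Answer: 72 EB A7 3C CE A3 95 71 31 C2

Derivation:
After char 0 ('c'=28): chars_in_quartet=1 acc=0x1C bytes_emitted=0
After char 1 ('u'=46): chars_in_quartet=2 acc=0x72E bytes_emitted=0
After char 2 ('u'=46): chars_in_quartet=3 acc=0x1CBAE bytes_emitted=0
After char 3 ('n'=39): chars_in_quartet=4 acc=0x72EBA7 -> emit 72 EB A7, reset; bytes_emitted=3
After char 4 ('P'=15): chars_in_quartet=1 acc=0xF bytes_emitted=3
After char 5 ('M'=12): chars_in_quartet=2 acc=0x3CC bytes_emitted=3
After char 6 ('6'=58): chars_in_quartet=3 acc=0xF33A bytes_emitted=3
After char 7 ('j'=35): chars_in_quartet=4 acc=0x3CCEA3 -> emit 3C CE A3, reset; bytes_emitted=6
After char 8 ('l'=37): chars_in_quartet=1 acc=0x25 bytes_emitted=6
After char 9 ('X'=23): chars_in_quartet=2 acc=0x957 bytes_emitted=6
After char 10 ('E'=4): chars_in_quartet=3 acc=0x255C4 bytes_emitted=6
After char 11 ('x'=49): chars_in_quartet=4 acc=0x957131 -> emit 95 71 31, reset; bytes_emitted=9
After char 12 ('w'=48): chars_in_quartet=1 acc=0x30 bytes_emitted=9
After char 13 ('g'=32): chars_in_quartet=2 acc=0xC20 bytes_emitted=9
Padding '==': partial quartet acc=0xC20 -> emit C2; bytes_emitted=10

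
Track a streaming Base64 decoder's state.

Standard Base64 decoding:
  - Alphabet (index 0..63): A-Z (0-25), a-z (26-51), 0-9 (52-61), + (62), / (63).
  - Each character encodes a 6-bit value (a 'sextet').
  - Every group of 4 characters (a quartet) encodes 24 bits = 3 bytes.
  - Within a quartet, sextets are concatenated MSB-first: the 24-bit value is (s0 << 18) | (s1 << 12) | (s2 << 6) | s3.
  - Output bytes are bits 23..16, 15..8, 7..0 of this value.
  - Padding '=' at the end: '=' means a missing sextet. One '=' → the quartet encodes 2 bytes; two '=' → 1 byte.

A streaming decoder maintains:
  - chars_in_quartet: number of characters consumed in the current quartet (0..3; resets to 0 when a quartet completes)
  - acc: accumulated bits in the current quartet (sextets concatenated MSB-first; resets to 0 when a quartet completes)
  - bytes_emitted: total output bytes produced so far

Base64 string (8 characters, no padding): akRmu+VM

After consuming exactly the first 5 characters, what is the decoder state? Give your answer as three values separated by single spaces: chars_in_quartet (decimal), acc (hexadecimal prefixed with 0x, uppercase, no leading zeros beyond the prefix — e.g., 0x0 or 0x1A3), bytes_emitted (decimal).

Answer: 1 0x2E 3

Derivation:
After char 0 ('a'=26): chars_in_quartet=1 acc=0x1A bytes_emitted=0
After char 1 ('k'=36): chars_in_quartet=2 acc=0x6A4 bytes_emitted=0
After char 2 ('R'=17): chars_in_quartet=3 acc=0x1A911 bytes_emitted=0
After char 3 ('m'=38): chars_in_quartet=4 acc=0x6A4466 -> emit 6A 44 66, reset; bytes_emitted=3
After char 4 ('u'=46): chars_in_quartet=1 acc=0x2E bytes_emitted=3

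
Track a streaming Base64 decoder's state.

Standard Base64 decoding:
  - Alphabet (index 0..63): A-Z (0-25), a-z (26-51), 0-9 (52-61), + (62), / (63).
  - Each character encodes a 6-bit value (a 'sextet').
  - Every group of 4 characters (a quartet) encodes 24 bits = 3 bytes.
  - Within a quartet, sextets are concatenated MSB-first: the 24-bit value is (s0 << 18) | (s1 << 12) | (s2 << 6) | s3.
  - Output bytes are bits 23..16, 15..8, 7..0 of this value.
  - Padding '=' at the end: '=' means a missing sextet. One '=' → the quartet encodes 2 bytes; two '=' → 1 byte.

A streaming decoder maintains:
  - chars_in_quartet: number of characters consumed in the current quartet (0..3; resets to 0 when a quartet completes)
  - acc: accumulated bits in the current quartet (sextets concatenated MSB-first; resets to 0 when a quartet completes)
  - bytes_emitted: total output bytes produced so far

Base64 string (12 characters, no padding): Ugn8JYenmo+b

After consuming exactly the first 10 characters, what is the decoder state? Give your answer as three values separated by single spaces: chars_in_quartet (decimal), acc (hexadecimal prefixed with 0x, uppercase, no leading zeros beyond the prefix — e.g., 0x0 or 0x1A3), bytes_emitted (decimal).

Answer: 2 0x9A8 6

Derivation:
After char 0 ('U'=20): chars_in_quartet=1 acc=0x14 bytes_emitted=0
After char 1 ('g'=32): chars_in_quartet=2 acc=0x520 bytes_emitted=0
After char 2 ('n'=39): chars_in_quartet=3 acc=0x14827 bytes_emitted=0
After char 3 ('8'=60): chars_in_quartet=4 acc=0x5209FC -> emit 52 09 FC, reset; bytes_emitted=3
After char 4 ('J'=9): chars_in_quartet=1 acc=0x9 bytes_emitted=3
After char 5 ('Y'=24): chars_in_quartet=2 acc=0x258 bytes_emitted=3
After char 6 ('e'=30): chars_in_quartet=3 acc=0x961E bytes_emitted=3
After char 7 ('n'=39): chars_in_quartet=4 acc=0x2587A7 -> emit 25 87 A7, reset; bytes_emitted=6
After char 8 ('m'=38): chars_in_quartet=1 acc=0x26 bytes_emitted=6
After char 9 ('o'=40): chars_in_quartet=2 acc=0x9A8 bytes_emitted=6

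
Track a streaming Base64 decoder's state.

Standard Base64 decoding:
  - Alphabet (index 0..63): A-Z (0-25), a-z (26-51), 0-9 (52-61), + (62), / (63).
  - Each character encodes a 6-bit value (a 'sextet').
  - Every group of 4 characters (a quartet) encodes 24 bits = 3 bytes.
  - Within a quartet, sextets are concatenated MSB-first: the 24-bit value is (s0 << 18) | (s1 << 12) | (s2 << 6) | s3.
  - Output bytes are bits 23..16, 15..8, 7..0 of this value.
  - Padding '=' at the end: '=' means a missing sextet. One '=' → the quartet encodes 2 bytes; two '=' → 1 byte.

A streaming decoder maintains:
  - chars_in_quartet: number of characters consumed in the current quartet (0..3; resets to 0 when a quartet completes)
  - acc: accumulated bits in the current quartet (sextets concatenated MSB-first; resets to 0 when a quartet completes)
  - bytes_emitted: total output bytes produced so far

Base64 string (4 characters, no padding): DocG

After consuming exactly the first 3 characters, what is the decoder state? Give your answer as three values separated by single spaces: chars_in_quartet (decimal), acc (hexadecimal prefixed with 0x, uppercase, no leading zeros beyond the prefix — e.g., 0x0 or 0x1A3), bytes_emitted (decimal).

After char 0 ('D'=3): chars_in_quartet=1 acc=0x3 bytes_emitted=0
After char 1 ('o'=40): chars_in_quartet=2 acc=0xE8 bytes_emitted=0
After char 2 ('c'=28): chars_in_quartet=3 acc=0x3A1C bytes_emitted=0

Answer: 3 0x3A1C 0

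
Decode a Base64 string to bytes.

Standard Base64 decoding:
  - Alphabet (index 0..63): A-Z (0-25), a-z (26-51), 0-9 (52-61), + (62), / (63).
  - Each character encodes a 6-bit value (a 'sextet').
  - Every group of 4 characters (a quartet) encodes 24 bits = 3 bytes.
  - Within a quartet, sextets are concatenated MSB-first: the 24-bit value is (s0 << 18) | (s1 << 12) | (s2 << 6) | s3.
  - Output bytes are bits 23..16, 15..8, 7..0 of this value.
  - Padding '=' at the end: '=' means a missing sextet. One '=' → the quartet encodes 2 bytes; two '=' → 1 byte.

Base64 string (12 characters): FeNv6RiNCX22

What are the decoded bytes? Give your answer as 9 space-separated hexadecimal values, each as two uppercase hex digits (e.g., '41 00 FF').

Answer: 15 E3 6F E9 18 8D 09 7D B6

Derivation:
After char 0 ('F'=5): chars_in_quartet=1 acc=0x5 bytes_emitted=0
After char 1 ('e'=30): chars_in_quartet=2 acc=0x15E bytes_emitted=0
After char 2 ('N'=13): chars_in_quartet=3 acc=0x578D bytes_emitted=0
After char 3 ('v'=47): chars_in_quartet=4 acc=0x15E36F -> emit 15 E3 6F, reset; bytes_emitted=3
After char 4 ('6'=58): chars_in_quartet=1 acc=0x3A bytes_emitted=3
After char 5 ('R'=17): chars_in_quartet=2 acc=0xE91 bytes_emitted=3
After char 6 ('i'=34): chars_in_quartet=3 acc=0x3A462 bytes_emitted=3
After char 7 ('N'=13): chars_in_quartet=4 acc=0xE9188D -> emit E9 18 8D, reset; bytes_emitted=6
After char 8 ('C'=2): chars_in_quartet=1 acc=0x2 bytes_emitted=6
After char 9 ('X'=23): chars_in_quartet=2 acc=0x97 bytes_emitted=6
After char 10 ('2'=54): chars_in_quartet=3 acc=0x25F6 bytes_emitted=6
After char 11 ('2'=54): chars_in_quartet=4 acc=0x97DB6 -> emit 09 7D B6, reset; bytes_emitted=9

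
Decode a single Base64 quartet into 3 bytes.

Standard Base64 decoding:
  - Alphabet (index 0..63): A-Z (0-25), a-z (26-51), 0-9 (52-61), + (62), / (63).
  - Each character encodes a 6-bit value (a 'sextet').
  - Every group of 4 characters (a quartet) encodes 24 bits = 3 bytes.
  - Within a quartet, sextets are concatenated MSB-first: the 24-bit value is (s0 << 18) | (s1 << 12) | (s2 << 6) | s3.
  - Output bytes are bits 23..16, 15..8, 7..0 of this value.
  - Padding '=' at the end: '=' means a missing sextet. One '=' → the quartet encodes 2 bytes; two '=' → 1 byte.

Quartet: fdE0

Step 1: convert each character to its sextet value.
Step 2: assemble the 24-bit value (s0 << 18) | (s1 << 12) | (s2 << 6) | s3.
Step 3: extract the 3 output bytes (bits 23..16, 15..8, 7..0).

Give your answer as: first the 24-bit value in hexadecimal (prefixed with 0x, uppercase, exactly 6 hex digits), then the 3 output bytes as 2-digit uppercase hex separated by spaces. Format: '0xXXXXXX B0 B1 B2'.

Sextets: f=31, d=29, E=4, 0=52
24-bit: (31<<18) | (29<<12) | (4<<6) | 52
      = 0x7C0000 | 0x01D000 | 0x000100 | 0x000034
      = 0x7DD134
Bytes: (v>>16)&0xFF=7D, (v>>8)&0xFF=D1, v&0xFF=34

Answer: 0x7DD134 7D D1 34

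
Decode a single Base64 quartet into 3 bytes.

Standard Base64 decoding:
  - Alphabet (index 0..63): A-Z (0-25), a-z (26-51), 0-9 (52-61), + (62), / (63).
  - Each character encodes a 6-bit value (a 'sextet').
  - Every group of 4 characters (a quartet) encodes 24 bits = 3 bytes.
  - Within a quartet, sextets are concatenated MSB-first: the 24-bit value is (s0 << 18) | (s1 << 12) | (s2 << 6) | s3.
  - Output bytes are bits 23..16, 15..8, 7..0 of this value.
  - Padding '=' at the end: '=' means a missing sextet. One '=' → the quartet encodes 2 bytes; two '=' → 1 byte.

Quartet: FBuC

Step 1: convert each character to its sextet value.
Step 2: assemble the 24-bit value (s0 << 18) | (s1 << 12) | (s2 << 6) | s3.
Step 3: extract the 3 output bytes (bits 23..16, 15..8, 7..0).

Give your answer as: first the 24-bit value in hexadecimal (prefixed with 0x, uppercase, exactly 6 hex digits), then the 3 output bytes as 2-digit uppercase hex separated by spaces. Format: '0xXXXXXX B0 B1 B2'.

Answer: 0x141B82 14 1B 82

Derivation:
Sextets: F=5, B=1, u=46, C=2
24-bit: (5<<18) | (1<<12) | (46<<6) | 2
      = 0x140000 | 0x001000 | 0x000B80 | 0x000002
      = 0x141B82
Bytes: (v>>16)&0xFF=14, (v>>8)&0xFF=1B, v&0xFF=82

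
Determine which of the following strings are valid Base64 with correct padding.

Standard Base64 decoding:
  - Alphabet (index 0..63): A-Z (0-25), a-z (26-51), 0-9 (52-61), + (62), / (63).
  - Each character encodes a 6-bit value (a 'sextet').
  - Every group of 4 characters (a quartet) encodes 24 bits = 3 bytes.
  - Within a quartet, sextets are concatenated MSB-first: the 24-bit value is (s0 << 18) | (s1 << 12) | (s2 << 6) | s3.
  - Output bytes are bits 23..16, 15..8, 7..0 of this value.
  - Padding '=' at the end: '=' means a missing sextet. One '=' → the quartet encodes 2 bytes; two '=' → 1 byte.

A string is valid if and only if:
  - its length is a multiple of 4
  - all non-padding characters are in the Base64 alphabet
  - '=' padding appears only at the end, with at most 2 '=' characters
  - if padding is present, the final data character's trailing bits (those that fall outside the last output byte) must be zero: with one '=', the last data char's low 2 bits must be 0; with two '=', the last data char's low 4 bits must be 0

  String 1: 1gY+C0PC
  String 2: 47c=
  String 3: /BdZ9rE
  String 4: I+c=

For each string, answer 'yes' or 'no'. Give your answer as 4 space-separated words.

Answer: yes yes no yes

Derivation:
String 1: '1gY+C0PC' → valid
String 2: '47c=' → valid
String 3: '/BdZ9rE' → invalid (len=7 not mult of 4)
String 4: 'I+c=' → valid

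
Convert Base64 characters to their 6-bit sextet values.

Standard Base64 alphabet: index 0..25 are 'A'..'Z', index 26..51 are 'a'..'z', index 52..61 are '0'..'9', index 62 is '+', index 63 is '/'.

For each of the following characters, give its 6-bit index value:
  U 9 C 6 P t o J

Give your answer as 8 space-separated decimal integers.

Answer: 20 61 2 58 15 45 40 9

Derivation:
'U': A..Z range, ord('U') − ord('A') = 20
'9': 0..9 range, 52 + ord('9') − ord('0') = 61
'C': A..Z range, ord('C') − ord('A') = 2
'6': 0..9 range, 52 + ord('6') − ord('0') = 58
'P': A..Z range, ord('P') − ord('A') = 15
't': a..z range, 26 + ord('t') − ord('a') = 45
'o': a..z range, 26 + ord('o') − ord('a') = 40
'J': A..Z range, ord('J') − ord('A') = 9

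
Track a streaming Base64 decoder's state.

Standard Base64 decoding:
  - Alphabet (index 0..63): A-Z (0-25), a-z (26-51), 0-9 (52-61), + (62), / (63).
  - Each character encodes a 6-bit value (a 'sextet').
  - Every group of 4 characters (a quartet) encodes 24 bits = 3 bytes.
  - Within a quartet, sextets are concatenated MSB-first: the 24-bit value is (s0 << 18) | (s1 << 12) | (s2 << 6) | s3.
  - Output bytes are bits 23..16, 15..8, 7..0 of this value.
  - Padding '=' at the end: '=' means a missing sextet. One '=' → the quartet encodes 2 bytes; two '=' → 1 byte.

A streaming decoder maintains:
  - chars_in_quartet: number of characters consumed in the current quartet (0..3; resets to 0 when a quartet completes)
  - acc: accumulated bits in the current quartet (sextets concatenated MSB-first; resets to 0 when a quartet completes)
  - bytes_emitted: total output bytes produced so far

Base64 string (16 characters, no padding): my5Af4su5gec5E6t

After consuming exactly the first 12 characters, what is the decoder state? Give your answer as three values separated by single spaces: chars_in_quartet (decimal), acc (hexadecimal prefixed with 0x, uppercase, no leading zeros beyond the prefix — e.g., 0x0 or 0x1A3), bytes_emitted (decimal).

After char 0 ('m'=38): chars_in_quartet=1 acc=0x26 bytes_emitted=0
After char 1 ('y'=50): chars_in_quartet=2 acc=0x9B2 bytes_emitted=0
After char 2 ('5'=57): chars_in_quartet=3 acc=0x26CB9 bytes_emitted=0
After char 3 ('A'=0): chars_in_quartet=4 acc=0x9B2E40 -> emit 9B 2E 40, reset; bytes_emitted=3
After char 4 ('f'=31): chars_in_quartet=1 acc=0x1F bytes_emitted=3
After char 5 ('4'=56): chars_in_quartet=2 acc=0x7F8 bytes_emitted=3
After char 6 ('s'=44): chars_in_quartet=3 acc=0x1FE2C bytes_emitted=3
After char 7 ('u'=46): chars_in_quartet=4 acc=0x7F8B2E -> emit 7F 8B 2E, reset; bytes_emitted=6
After char 8 ('5'=57): chars_in_quartet=1 acc=0x39 bytes_emitted=6
After char 9 ('g'=32): chars_in_quartet=2 acc=0xE60 bytes_emitted=6
After char 10 ('e'=30): chars_in_quartet=3 acc=0x3981E bytes_emitted=6
After char 11 ('c'=28): chars_in_quartet=4 acc=0xE6079C -> emit E6 07 9C, reset; bytes_emitted=9

Answer: 0 0x0 9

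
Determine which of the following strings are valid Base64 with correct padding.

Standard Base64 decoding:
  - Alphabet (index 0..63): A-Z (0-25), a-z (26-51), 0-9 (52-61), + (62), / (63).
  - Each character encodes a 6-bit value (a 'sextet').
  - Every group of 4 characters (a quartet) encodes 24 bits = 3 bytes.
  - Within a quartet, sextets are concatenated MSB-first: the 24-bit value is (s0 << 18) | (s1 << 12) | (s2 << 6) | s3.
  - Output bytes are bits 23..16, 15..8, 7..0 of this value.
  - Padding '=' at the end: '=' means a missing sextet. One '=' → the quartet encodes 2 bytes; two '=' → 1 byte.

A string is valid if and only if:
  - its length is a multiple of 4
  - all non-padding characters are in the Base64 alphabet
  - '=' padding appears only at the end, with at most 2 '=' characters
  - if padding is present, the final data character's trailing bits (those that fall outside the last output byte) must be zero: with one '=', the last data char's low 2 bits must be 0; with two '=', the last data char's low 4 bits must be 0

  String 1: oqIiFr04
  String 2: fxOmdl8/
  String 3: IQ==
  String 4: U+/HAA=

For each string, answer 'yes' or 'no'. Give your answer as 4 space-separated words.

String 1: 'oqIiFr04' → valid
String 2: 'fxOmdl8/' → valid
String 3: 'IQ==' → valid
String 4: 'U+/HAA=' → invalid (len=7 not mult of 4)

Answer: yes yes yes no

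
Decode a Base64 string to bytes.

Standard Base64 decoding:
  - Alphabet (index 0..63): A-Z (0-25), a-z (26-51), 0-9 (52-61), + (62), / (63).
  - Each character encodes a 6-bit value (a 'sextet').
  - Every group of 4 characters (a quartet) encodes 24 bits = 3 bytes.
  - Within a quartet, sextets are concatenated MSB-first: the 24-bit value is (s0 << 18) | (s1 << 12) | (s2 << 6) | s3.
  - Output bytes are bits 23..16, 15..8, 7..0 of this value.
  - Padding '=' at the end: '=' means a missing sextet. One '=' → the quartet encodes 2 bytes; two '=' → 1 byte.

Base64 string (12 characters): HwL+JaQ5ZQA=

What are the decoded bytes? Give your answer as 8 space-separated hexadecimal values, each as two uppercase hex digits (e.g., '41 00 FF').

Answer: 1F 02 FE 25 A4 39 65 00

Derivation:
After char 0 ('H'=7): chars_in_quartet=1 acc=0x7 bytes_emitted=0
After char 1 ('w'=48): chars_in_quartet=2 acc=0x1F0 bytes_emitted=0
After char 2 ('L'=11): chars_in_quartet=3 acc=0x7C0B bytes_emitted=0
After char 3 ('+'=62): chars_in_quartet=4 acc=0x1F02FE -> emit 1F 02 FE, reset; bytes_emitted=3
After char 4 ('J'=9): chars_in_quartet=1 acc=0x9 bytes_emitted=3
After char 5 ('a'=26): chars_in_quartet=2 acc=0x25A bytes_emitted=3
After char 6 ('Q'=16): chars_in_quartet=3 acc=0x9690 bytes_emitted=3
After char 7 ('5'=57): chars_in_quartet=4 acc=0x25A439 -> emit 25 A4 39, reset; bytes_emitted=6
After char 8 ('Z'=25): chars_in_quartet=1 acc=0x19 bytes_emitted=6
After char 9 ('Q'=16): chars_in_quartet=2 acc=0x650 bytes_emitted=6
After char 10 ('A'=0): chars_in_quartet=3 acc=0x19400 bytes_emitted=6
Padding '=': partial quartet acc=0x19400 -> emit 65 00; bytes_emitted=8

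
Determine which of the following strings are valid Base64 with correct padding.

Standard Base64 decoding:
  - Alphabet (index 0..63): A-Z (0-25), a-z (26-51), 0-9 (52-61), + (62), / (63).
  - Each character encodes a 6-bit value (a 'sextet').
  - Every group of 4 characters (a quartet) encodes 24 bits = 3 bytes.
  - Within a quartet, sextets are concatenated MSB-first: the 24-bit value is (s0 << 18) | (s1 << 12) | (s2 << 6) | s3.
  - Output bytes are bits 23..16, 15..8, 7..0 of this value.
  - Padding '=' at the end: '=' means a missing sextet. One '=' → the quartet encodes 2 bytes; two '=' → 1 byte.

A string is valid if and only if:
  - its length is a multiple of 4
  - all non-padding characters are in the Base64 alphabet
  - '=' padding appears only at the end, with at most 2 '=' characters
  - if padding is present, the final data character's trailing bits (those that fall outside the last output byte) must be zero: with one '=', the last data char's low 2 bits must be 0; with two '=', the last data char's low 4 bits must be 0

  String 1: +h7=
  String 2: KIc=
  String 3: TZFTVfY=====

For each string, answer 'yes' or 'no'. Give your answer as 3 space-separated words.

String 1: '+h7=' → invalid (bad trailing bits)
String 2: 'KIc=' → valid
String 3: 'TZFTVfY=====' → invalid (5 pad chars (max 2))

Answer: no yes no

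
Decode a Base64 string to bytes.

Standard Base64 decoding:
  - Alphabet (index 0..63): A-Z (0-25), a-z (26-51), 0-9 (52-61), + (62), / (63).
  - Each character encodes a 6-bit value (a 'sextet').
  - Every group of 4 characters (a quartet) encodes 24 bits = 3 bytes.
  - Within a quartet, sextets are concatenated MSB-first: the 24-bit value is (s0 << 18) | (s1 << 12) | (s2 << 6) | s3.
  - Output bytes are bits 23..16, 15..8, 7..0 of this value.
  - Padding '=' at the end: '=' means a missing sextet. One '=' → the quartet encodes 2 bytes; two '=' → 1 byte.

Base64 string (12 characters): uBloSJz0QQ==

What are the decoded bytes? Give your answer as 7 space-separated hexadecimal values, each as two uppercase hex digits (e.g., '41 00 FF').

Answer: B8 19 68 48 9C F4 41

Derivation:
After char 0 ('u'=46): chars_in_quartet=1 acc=0x2E bytes_emitted=0
After char 1 ('B'=1): chars_in_quartet=2 acc=0xB81 bytes_emitted=0
After char 2 ('l'=37): chars_in_quartet=3 acc=0x2E065 bytes_emitted=0
After char 3 ('o'=40): chars_in_quartet=4 acc=0xB81968 -> emit B8 19 68, reset; bytes_emitted=3
After char 4 ('S'=18): chars_in_quartet=1 acc=0x12 bytes_emitted=3
After char 5 ('J'=9): chars_in_quartet=2 acc=0x489 bytes_emitted=3
After char 6 ('z'=51): chars_in_quartet=3 acc=0x12273 bytes_emitted=3
After char 7 ('0'=52): chars_in_quartet=4 acc=0x489CF4 -> emit 48 9C F4, reset; bytes_emitted=6
After char 8 ('Q'=16): chars_in_quartet=1 acc=0x10 bytes_emitted=6
After char 9 ('Q'=16): chars_in_quartet=2 acc=0x410 bytes_emitted=6
Padding '==': partial quartet acc=0x410 -> emit 41; bytes_emitted=7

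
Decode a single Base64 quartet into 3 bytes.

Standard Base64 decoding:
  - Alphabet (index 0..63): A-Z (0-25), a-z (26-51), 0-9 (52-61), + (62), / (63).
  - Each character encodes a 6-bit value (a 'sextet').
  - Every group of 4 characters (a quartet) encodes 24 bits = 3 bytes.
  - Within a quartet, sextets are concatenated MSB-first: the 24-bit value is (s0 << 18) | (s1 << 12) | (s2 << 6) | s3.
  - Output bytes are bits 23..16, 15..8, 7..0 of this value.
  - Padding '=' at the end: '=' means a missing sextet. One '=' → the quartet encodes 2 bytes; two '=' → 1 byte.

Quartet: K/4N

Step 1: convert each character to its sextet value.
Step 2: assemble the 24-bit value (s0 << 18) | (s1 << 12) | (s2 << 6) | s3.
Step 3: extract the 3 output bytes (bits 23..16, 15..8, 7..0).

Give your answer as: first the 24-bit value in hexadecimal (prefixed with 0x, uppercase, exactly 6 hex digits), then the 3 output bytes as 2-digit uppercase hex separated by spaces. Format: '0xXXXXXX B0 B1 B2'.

Sextets: K=10, /=63, 4=56, N=13
24-bit: (10<<18) | (63<<12) | (56<<6) | 13
      = 0x280000 | 0x03F000 | 0x000E00 | 0x00000D
      = 0x2BFE0D
Bytes: (v>>16)&0xFF=2B, (v>>8)&0xFF=FE, v&0xFF=0D

Answer: 0x2BFE0D 2B FE 0D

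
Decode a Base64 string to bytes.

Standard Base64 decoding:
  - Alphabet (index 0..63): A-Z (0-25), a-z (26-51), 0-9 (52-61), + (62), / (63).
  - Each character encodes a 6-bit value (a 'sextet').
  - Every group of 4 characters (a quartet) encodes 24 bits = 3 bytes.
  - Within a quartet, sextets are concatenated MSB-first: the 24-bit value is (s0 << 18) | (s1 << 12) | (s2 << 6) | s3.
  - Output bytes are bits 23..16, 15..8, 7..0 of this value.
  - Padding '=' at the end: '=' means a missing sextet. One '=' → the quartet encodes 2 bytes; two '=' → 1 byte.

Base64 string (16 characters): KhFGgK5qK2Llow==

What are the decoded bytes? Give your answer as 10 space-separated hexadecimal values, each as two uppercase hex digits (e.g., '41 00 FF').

After char 0 ('K'=10): chars_in_quartet=1 acc=0xA bytes_emitted=0
After char 1 ('h'=33): chars_in_quartet=2 acc=0x2A1 bytes_emitted=0
After char 2 ('F'=5): chars_in_quartet=3 acc=0xA845 bytes_emitted=0
After char 3 ('G'=6): chars_in_quartet=4 acc=0x2A1146 -> emit 2A 11 46, reset; bytes_emitted=3
After char 4 ('g'=32): chars_in_quartet=1 acc=0x20 bytes_emitted=3
After char 5 ('K'=10): chars_in_quartet=2 acc=0x80A bytes_emitted=3
After char 6 ('5'=57): chars_in_quartet=3 acc=0x202B9 bytes_emitted=3
After char 7 ('q'=42): chars_in_quartet=4 acc=0x80AE6A -> emit 80 AE 6A, reset; bytes_emitted=6
After char 8 ('K'=10): chars_in_quartet=1 acc=0xA bytes_emitted=6
After char 9 ('2'=54): chars_in_quartet=2 acc=0x2B6 bytes_emitted=6
After char 10 ('L'=11): chars_in_quartet=3 acc=0xAD8B bytes_emitted=6
After char 11 ('l'=37): chars_in_quartet=4 acc=0x2B62E5 -> emit 2B 62 E5, reset; bytes_emitted=9
After char 12 ('o'=40): chars_in_quartet=1 acc=0x28 bytes_emitted=9
After char 13 ('w'=48): chars_in_quartet=2 acc=0xA30 bytes_emitted=9
Padding '==': partial quartet acc=0xA30 -> emit A3; bytes_emitted=10

Answer: 2A 11 46 80 AE 6A 2B 62 E5 A3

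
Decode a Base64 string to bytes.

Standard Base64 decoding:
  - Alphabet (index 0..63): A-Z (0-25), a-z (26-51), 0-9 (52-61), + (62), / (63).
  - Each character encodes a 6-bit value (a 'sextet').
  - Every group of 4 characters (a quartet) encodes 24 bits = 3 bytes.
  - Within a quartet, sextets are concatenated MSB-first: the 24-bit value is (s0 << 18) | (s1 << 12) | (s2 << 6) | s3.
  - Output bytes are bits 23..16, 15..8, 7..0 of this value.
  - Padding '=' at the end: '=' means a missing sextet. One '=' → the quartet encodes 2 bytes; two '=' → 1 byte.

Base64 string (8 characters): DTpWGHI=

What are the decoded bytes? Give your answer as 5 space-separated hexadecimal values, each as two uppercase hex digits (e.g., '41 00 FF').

Answer: 0D 3A 56 18 72

Derivation:
After char 0 ('D'=3): chars_in_quartet=1 acc=0x3 bytes_emitted=0
After char 1 ('T'=19): chars_in_quartet=2 acc=0xD3 bytes_emitted=0
After char 2 ('p'=41): chars_in_quartet=3 acc=0x34E9 bytes_emitted=0
After char 3 ('W'=22): chars_in_quartet=4 acc=0xD3A56 -> emit 0D 3A 56, reset; bytes_emitted=3
After char 4 ('G'=6): chars_in_quartet=1 acc=0x6 bytes_emitted=3
After char 5 ('H'=7): chars_in_quartet=2 acc=0x187 bytes_emitted=3
After char 6 ('I'=8): chars_in_quartet=3 acc=0x61C8 bytes_emitted=3
Padding '=': partial quartet acc=0x61C8 -> emit 18 72; bytes_emitted=5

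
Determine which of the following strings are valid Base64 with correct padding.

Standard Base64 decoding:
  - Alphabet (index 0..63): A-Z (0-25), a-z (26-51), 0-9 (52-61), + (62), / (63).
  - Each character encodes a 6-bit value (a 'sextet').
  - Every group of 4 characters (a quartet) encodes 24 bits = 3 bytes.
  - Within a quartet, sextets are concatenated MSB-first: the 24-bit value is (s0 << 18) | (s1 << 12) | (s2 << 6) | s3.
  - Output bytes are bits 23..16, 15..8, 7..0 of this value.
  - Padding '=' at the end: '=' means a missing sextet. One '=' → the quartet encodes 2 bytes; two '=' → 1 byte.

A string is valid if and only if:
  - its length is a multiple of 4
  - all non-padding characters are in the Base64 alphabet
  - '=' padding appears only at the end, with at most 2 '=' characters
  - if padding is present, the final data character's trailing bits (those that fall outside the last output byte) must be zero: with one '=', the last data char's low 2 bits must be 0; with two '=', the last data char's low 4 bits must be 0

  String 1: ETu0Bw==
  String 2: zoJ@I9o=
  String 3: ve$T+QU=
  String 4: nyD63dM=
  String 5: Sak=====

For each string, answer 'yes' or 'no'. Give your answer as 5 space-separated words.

String 1: 'ETu0Bw==' → valid
String 2: 'zoJ@I9o=' → invalid (bad char(s): ['@'])
String 3: 've$T+QU=' → invalid (bad char(s): ['$'])
String 4: 'nyD63dM=' → valid
String 5: 'Sak=====' → invalid (5 pad chars (max 2))

Answer: yes no no yes no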